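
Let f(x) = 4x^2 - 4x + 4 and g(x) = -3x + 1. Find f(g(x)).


Substitute g(x) into f:
f(g(x)) = 4*(-3x + 1)^2 + (-4)*(-3x + 1) + 4
(-3x + 1)^2 = 9x^2 - 6x + 1
Expand and combine: 36x^2 - 12x + 4


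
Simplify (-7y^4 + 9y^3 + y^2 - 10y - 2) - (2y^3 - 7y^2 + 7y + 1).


Distribute the minus sign:
  (-7y^4 + 9y^3 + y^2 - 10y - 2)
- (2y^3 - 7y^2 + 7y + 1)
Negate second polynomial: -2y^3 + 7y^2 - 7y - 1
Add: -7y^4 + 7y^3 + 8y^2 - 17y - 3


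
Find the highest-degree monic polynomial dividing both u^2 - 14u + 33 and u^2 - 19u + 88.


Factor each:
  u^2 - 14u + 33 = (u - 11)(u - 3)
  u^2 - 19u + 88 = (u - 11)(u - 8)
Common monic factor: u - 11


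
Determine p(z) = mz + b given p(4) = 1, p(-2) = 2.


p(z) = mz + b. Using p(4)=1, p(-2)=2:
m = (1 - 2)/(4 + 2) = -1/6 = -1/6
b = 1 - m*(4) = 1 + 2/3 = 5/3
p(z) = -(1/6)z + (5/3)


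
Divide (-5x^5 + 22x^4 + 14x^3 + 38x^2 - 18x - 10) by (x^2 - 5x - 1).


(-5x^5 + 22x^4 + 14x^3 + 38x^2 - 18x - 10) / (x^2 - 5x - 1)
Step 1: -5x^3 * (x^2 - 5x - 1) = -5x^5 + 25x^4 + 5x^3; subtract.
Step 2: -3x^2 * (x^2 - 5x - 1) = -3x^4 + 15x^3 + 3x^2; subtract.
Step 3: -6x * (x^2 - 5x - 1) = -6x^3 + 30x^2 + 6x; subtract.
Step 4: 5 * (x^2 - 5x - 1) = 5x^2 - 25x - 5; subtract.
Quotient: -5x^3 - 3x^2 - 6x + 5, Remainder: x - 5


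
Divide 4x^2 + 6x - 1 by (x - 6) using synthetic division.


Synthetic division with c = 6. Coefficients: 4, 6, -1
Bring down 4.
  4 * 6 = 24; 24 + 6 = 30
  30 * 6 = 180; 180 - 1 = 179
Quotient: 4x + 30, Remainder: 179


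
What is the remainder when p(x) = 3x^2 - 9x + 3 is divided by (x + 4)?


By the Remainder Theorem, the remainder equals p(-4):
  3*(-4)^2 = 48
  -9*(-4)^1 = 36
  constant: 3
Sum: 48 + 36 + 3 = 87


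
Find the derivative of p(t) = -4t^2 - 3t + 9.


Apply the power rule term by term:
  d/dt(-4t^2) = -8t
  d/dt(-3t) = -3
  d/dt(9) = 0
p'(t) = -8t - 3


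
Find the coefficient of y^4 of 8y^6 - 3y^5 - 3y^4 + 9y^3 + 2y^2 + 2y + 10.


Read off the coefficient of y^4: -3


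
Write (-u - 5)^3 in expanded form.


Expand (-u - 5)^3 by repeated multiplication:
  (-u - 5)^2 = u^2 + 10u + 25
= -u^3 - 15u^2 - 75u - 125


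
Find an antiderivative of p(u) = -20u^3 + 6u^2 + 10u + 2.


Reverse power rule on each term:
  ∫ -20u^3 du = -5u^4
  ∫ 6u^2 du = 2u^3
  ∫ 10u du = 5u^2
  ∫ 2 du = 2u
F(u) = -5u^4 + 2u^3 + 5u^2 + 2u + C


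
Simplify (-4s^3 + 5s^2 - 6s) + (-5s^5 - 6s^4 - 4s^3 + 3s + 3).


Align terms by degree and add:
  -4s^3 + 5s^2 - 6s
  -5s^5 - 6s^4 - 4s^3 + 3s + 3
= -5s^5 - 6s^4 - 8s^3 + 5s^2 - 3s + 3


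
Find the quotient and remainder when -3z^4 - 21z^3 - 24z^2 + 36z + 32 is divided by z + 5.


(-3z^4 - 21z^3 - 24z^2 + 36z + 32) / (z + 5)
Step 1: -3z^3 * (z + 5) = -3z^4 - 15z^3; subtract.
Step 2: -6z^2 * (z + 5) = -6z^3 - 30z^2; subtract.
Step 3: 6z * (z + 5) = 6z^2 + 30z; subtract.
Step 4: 6 * (z + 5) = 6z + 30; subtract.
Quotient: -3z^3 - 6z^2 + 6z + 6, Remainder: 2


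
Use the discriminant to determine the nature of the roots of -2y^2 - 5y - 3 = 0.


D = b^2 - 4ac = (-5)^2 - 4(-2)(-3) = 25 - 24 = 1
Since D > 0: two distinct rational roots


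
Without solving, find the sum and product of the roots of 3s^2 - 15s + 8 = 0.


For as^2+bs+c=0: sum = -b/a, product = c/a.
a=3, b=-15, c=8
Sum = -(-15)/3 = 5
Product = (8)/3 = 8/3


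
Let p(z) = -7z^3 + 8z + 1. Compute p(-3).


Using direct substitution:
  -7 * (-3)^3 = 189
  0 * (-3)^2 = 0
  8 * (-3)^1 = -24
  constant: 1
Sum = 189 + 0 - 24 + 1 = 166


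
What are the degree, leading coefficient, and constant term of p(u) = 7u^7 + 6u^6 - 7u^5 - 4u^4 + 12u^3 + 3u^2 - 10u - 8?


Highest power of u is 7, with coefficient 7. Constant term is -8.
Degree = 7, leading coefficient = 7, constant term = -8


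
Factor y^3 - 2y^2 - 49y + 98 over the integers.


Try integer roots (divisors of 98). y=-7: p(-7)=0.
Divide out (y + 7): quotient is y^2 - 9y + 14.
Factor the quadratic: (y - 7)(y - 2)
Result: (y + 7)(y - 7)(y - 2)


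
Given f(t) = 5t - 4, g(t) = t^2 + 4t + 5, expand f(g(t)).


Substitute g(t) into f:
f(g(t)) = 5*(t^2 + 4t + 5) + (-4)
Expand and combine: 5t^2 + 20t + 21


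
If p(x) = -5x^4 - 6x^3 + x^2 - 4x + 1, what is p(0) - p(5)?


p(0) = 1
p(5) = -3869
p(0) - p(5) = 1 + 3869 = 3870


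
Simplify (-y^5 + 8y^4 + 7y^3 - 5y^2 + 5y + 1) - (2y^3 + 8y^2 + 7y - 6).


Distribute the minus sign:
  (-y^5 + 8y^4 + 7y^3 - 5y^2 + 5y + 1)
- (2y^3 + 8y^2 + 7y - 6)
Negate second polynomial: -2y^3 - 8y^2 - 7y + 6
Add: -y^5 + 8y^4 + 5y^3 - 13y^2 - 2y + 7


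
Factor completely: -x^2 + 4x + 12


Roots satisfy r1 + r2 = -b/a = 4 and r1*r2 = c/a = -12.
So r1 = 6, r2 = -2.
-x^2 + 4x + 12 = -(x - r1)(x - r2) = -(x - 6)(x + 2)


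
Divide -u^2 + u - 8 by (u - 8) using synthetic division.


Synthetic division with c = 8. Coefficients: -1, 1, -8
Bring down -1.
  -1 * 8 = -8; -8 + 1 = -7
  -7 * 8 = -56; -56 - 8 = -64
Quotient: -u - 7, Remainder: -64


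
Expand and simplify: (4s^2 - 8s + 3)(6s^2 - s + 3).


Distribute each term of the first polynomial:
  (4s^2)(6s^2 - s + 3) = 24s^4 - 4s^3 + 12s^2
  (-8s)(6s^2 - s + 3) = -48s^3 + 8s^2 - 24s
  (3)(6s^2 - s + 3) = 18s^2 - 3s + 9
Sum: 24s^4 - 52s^3 + 38s^2 - 27s + 9


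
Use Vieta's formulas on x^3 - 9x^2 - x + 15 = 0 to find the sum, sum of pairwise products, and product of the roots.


Monic cubic x^3+bx^2+cx+d=0: sum=-b, pairwise sum=c, product=-d.
b=-9, c=-1, d=15
r1+r2+r3 = 9
r1r2+r1r3+r2r3 = -1
r1r2r3 = -15


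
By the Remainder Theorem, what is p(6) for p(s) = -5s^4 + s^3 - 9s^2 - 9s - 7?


By the Remainder Theorem, the remainder equals p(6):
  -5*(6)^4 = -6480
  1*(6)^3 = 216
  -9*(6)^2 = -324
  -9*(6)^1 = -54
  constant: -7
Sum: -6480 + 216 - 324 - 54 - 7 = -6649


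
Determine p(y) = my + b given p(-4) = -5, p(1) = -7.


p(y) = my + b. Using p(-4)=-5, p(1)=-7:
m = (-5 + 7)/(-4 - 1) = 2/-5 = -2/5
b = -5 - m*(-4) = -5 - 8/5 = -33/5
p(y) = -(2/5)y - (33/5)


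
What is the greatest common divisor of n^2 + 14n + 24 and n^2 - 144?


Factor each:
  n^2 + 14n + 24 = (n + 12)(n + 2)
  n^2 - 144 = (n + 12)(n - 12)
Common monic factor: n + 12


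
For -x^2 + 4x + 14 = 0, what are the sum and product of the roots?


For ax^2+bx+c=0: sum = -b/a, product = c/a.
a=-1, b=4, c=14
Sum = -(4)/-1 = 4
Product = (14)/-1 = -14


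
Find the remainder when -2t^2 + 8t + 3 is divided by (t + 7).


By the Remainder Theorem, the remainder equals p(-7):
  -2*(-7)^2 = -98
  8*(-7)^1 = -56
  constant: 3
Sum: -98 - 56 + 3 = -151


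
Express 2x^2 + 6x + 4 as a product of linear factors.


Roots satisfy r1 + r2 = -b/a = -3 and r1*r2 = c/a = 2.
So r1 = -1, r2 = -2.
2x^2 + 6x + 4 = 2(x - r1)(x - r2) = 2(x + 1)(x + 2)


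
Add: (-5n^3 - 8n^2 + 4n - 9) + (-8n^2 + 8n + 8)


Align terms by degree and add:
  -5n^3 - 8n^2 + 4n - 9
  -8n^2 + 8n + 8
= -5n^3 - 16n^2 + 12n - 1


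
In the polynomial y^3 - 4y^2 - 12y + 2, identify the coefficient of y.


Read off the coefficient of y: -12


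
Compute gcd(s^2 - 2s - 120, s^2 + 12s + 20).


Factor each:
  s^2 - 2s - 120 = (s + 10)(s - 12)
  s^2 + 12s + 20 = (s + 10)(s + 2)
Common monic factor: s + 10


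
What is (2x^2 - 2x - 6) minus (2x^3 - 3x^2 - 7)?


Distribute the minus sign:
  (2x^2 - 2x - 6)
- (2x^3 - 3x^2 - 7)
Negate second polynomial: -2x^3 + 3x^2 + 7
Add: -2x^3 + 5x^2 - 2x + 1


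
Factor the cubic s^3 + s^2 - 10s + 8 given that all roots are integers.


Try integer roots (divisors of 8). s=-4: p(-4)=0.
Divide out (s + 4): quotient is s^2 - 3s + 2.
Factor the quadratic: (s - 1)(s - 2)
Result: (s + 4)(s - 1)(s - 2)


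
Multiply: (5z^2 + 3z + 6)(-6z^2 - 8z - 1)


Distribute each term of the first polynomial:
  (5z^2)(-6z^2 - 8z - 1) = -30z^4 - 40z^3 - 5z^2
  (3z)(-6z^2 - 8z - 1) = -18z^3 - 24z^2 - 3z
  (6)(-6z^2 - 8z - 1) = -36z^2 - 48z - 6
Sum: -30z^4 - 58z^3 - 65z^2 - 51z - 6


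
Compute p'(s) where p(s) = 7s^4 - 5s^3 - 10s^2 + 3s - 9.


Apply the power rule term by term:
  d/ds(7s^4) = 28s^3
  d/ds(-5s^3) = -15s^2
  d/ds(-10s^2) = -20s
  d/ds(3s) = 3
  d/ds(-9) = 0
p'(s) = 28s^3 - 15s^2 - 20s + 3


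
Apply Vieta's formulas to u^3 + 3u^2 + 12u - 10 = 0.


Monic cubic u^3+bu^2+cu+d=0: sum=-b, pairwise sum=c, product=-d.
b=3, c=12, d=-10
r1+r2+r3 = -3
r1r2+r1r3+r2r3 = 12
r1r2r3 = 10


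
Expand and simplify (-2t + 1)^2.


Expand (-2t + 1)^2 by repeated multiplication:
= 4t^2 - 4t + 1


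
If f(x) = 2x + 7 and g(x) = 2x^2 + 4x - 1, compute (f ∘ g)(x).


Substitute g(x) into f:
f(g(x)) = 2*(2x^2 + 4x - 1) + 7
Expand and combine: 4x^2 + 8x + 5


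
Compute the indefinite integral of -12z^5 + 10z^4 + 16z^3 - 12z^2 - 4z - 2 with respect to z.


Reverse power rule on each term:
  ∫ -12z^5 dz = -2z^6
  ∫ 10z^4 dz = 2z^5
  ∫ 16z^3 dz = 4z^4
  ∫ -12z^2 dz = -4z^3
  ∫ -4z dz = -2z^2
  ∫ -2 dz = -2z
F(z) = -2z^6 + 2z^5 + 4z^4 - 4z^3 - 2z^2 - 2z + C


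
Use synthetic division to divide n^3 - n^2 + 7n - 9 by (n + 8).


Synthetic division with c = -8. Coefficients: 1, -1, 7, -9
Bring down 1.
  1 * -8 = -8; -8 - 1 = -9
  -9 * -8 = 72; 72 + 7 = 79
  79 * -8 = -632; -632 - 9 = -641
Quotient: n^2 - 9n + 79, Remainder: -641


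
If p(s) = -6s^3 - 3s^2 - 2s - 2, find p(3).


Using direct substitution:
  -6 * (3)^3 = -162
  -3 * (3)^2 = -27
  -2 * (3)^1 = -6
  constant: -2
Sum = -162 - 27 - 6 - 2 = -197


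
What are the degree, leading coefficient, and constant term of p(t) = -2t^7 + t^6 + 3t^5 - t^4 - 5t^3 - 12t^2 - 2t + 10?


Highest power of t is 7, with coefficient -2. Constant term is 10.
Degree = 7, leading coefficient = -2, constant term = 10


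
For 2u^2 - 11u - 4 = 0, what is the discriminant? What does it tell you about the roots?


D = b^2 - 4ac = (-11)^2 - 4(2)(-4) = 121 + 32 = 153
Since D > 0: two distinct irrational roots


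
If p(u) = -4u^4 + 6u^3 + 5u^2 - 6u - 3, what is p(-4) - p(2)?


p(-4) = -1307
p(2) = -11
p(-4) - p(2) = -1307 + 11 = -1296


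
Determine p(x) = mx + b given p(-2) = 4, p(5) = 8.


p(x) = mx + b. Using p(-2)=4, p(5)=8:
m = (4 - 8)/(-2 - 5) = -4/-7 = 4/7
b = 4 - m*(-2) = 4 + 8/7 = 36/7
p(x) = (4/7)x + (36/7)


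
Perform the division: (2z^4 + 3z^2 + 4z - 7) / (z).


(2z^4 + 3z^2 + 4z - 7) / (z)
Step 1: 2z^3 * (z) = 2z^4; subtract.
Step 2: 0 * (z) = 0; subtract.
Step 3: 3z * (z) = 3z^2; subtract.
Step 4: 4 * (z) = 4z; subtract.
Quotient: 2z^3 + 3z + 4, Remainder: -7


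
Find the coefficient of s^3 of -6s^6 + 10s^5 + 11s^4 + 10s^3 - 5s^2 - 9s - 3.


Read off the coefficient of s^3: 10


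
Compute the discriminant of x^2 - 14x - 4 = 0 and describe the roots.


D = b^2 - 4ac = (-14)^2 - 4(1)(-4) = 196 + 16 = 212
Since D > 0: two distinct irrational roots


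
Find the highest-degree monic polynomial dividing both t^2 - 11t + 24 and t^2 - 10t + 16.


Factor each:
  t^2 - 11t + 24 = (t - 8)(t - 3)
  t^2 - 10t + 16 = (t - 8)(t - 2)
Common monic factor: t - 8


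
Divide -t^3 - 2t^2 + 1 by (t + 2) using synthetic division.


Synthetic division with c = -2. Coefficients: -1, -2, 0, 1
Bring down -1.
  -1 * -2 = 2; 2 - 2 = 0
  0 * -2 = 0; 0 + 0 = 0
  0 * -2 = 0; 0 + 1 = 1
Quotient: -t^2, Remainder: 1


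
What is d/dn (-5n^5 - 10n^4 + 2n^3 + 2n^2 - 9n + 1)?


Apply the power rule term by term:
  d/dn(-5n^5) = -25n^4
  d/dn(-10n^4) = -40n^3
  d/dn(2n^3) = 6n^2
  d/dn(2n^2) = 4n
  d/dn(-9n) = -9
  d/dn(1) = 0
p'(n) = -25n^4 - 40n^3 + 6n^2 + 4n - 9


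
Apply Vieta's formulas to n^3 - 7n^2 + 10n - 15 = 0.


Monic cubic n^3+bn^2+cn+d=0: sum=-b, pairwise sum=c, product=-d.
b=-7, c=10, d=-15
r1+r2+r3 = 7
r1r2+r1r3+r2r3 = 10
r1r2r3 = 15


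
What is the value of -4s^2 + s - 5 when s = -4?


Using direct substitution:
  -4 * (-4)^2 = -64
  1 * (-4)^1 = -4
  constant: -5
Sum = -64 - 4 - 5 = -73


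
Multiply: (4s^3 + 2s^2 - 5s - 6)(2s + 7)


Distribute each term of the first polynomial:
  (4s^3)(2s + 7) = 8s^4 + 28s^3
  (2s^2)(2s + 7) = 4s^3 + 14s^2
  (-5s)(2s + 7) = -10s^2 - 35s
  (-6)(2s + 7) = -12s - 42
Sum: 8s^4 + 32s^3 + 4s^2 - 47s - 42


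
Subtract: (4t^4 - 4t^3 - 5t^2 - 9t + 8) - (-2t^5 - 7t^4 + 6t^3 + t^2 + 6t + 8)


Distribute the minus sign:
  (4t^4 - 4t^3 - 5t^2 - 9t + 8)
- (-2t^5 - 7t^4 + 6t^3 + t^2 + 6t + 8)
Negate second polynomial: 2t^5 + 7t^4 - 6t^3 - t^2 - 6t - 8
Add: 2t^5 + 11t^4 - 10t^3 - 6t^2 - 15t


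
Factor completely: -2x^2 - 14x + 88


Roots satisfy r1 + r2 = -b/a = -7 and r1*r2 = c/a = -44.
So r1 = -11, r2 = 4.
-2x^2 - 14x + 88 = -2(x - r1)(x - r2) = -2(x + 11)(x - 4)


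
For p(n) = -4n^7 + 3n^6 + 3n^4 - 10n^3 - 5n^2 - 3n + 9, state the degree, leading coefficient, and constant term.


Highest power of n is 7, with coefficient -4. Constant term is 9.
Degree = 7, leading coefficient = -4, constant term = 9


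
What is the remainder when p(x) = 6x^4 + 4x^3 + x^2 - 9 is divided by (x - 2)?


By the Remainder Theorem, the remainder equals p(2):
  6*(2)^4 = 96
  4*(2)^3 = 32
  1*(2)^2 = 4
  0*(2)^1 = 0
  constant: -9
Sum: 96 + 32 + 4 + 0 - 9 = 123


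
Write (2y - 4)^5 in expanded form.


Expand (2y - 4)^5 by repeated multiplication:
  (2y - 4)^2 = 4y^2 - 16y + 16
  (2y - 4)^3 = 8y^3 - 48y^2 + 96y - 64
  (2y - 4)^4 = 16y^4 - 128y^3 + 384y^2 - 512y + 256
= 32y^5 - 320y^4 + 1280y^3 - 2560y^2 + 2560y - 1024


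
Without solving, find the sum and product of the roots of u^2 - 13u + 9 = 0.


For au^2+bu+c=0: sum = -b/a, product = c/a.
a=1, b=-13, c=9
Sum = -(-13)/1 = 13
Product = (9)/1 = 9


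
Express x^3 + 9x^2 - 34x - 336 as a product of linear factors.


Try integer roots (divisors of -336). x=6: p(6)=0.
Divide out (x - 6): quotient is x^2 + 15x + 56.
Factor the quadratic: (x + 8)(x + 7)
Result: (x - 6)(x + 8)(x + 7)


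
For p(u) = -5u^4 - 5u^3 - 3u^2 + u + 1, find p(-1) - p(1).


p(-1) = -3
p(1) = -11
p(-1) - p(1) = -3 + 11 = 8


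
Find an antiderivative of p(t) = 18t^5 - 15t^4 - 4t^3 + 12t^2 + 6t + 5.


Reverse power rule on each term:
  ∫ 18t^5 dt = 3t^6
  ∫ -15t^4 dt = -3t^5
  ∫ -4t^3 dt = -t^4
  ∫ 12t^2 dt = 4t^3
  ∫ 6t dt = 3t^2
  ∫ 5 dt = 5t
F(t) = 3t^6 - 3t^5 - t^4 + 4t^3 + 3t^2 + 5t + C


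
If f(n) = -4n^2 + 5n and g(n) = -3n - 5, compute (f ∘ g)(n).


Substitute g(n) into f:
f(g(n)) = -4*(-3n - 5)^2 + 5*(-3n - 5)
(-3n - 5)^2 = 9n^2 + 30n + 25
Expand and combine: -36n^2 - 135n - 125


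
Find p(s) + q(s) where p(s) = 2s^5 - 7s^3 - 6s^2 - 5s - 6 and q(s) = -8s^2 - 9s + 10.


Align terms by degree and add:
  2s^5 - 7s^3 - 6s^2 - 5s - 6
  -8s^2 - 9s + 10
= 2s^5 - 7s^3 - 14s^2 - 14s + 4


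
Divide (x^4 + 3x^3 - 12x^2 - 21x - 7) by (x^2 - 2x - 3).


(x^4 + 3x^3 - 12x^2 - 21x - 7) / (x^2 - 2x - 3)
Step 1: x^2 * (x^2 - 2x - 3) = x^4 - 2x^3 - 3x^2; subtract.
Step 2: 5x * (x^2 - 2x - 3) = 5x^3 - 10x^2 - 15x; subtract.
Step 3: 1 * (x^2 - 2x - 3) = x^2 - 2x - 3; subtract.
Quotient: x^2 + 5x + 1, Remainder: -4x - 4


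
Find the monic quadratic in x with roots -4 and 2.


p(x) = (x + 4)(x - 2)
Expand: x^2 + 2x - 8


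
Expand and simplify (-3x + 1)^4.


Expand (-3x + 1)^4 by repeated multiplication:
  (-3x + 1)^2 = 9x^2 - 6x + 1
  (-3x + 1)^3 = -27x^3 + 27x^2 - 9x + 1
= 81x^4 - 108x^3 + 54x^2 - 12x + 1


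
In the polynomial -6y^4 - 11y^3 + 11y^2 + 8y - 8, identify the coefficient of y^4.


Read off the coefficient of y^4: -6


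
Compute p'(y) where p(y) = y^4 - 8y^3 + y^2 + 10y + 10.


Apply the power rule term by term:
  d/dy(y^4) = 4y^3
  d/dy(-8y^3) = -24y^2
  d/dy(y^2) = 2y
  d/dy(10y) = 10
  d/dy(10) = 0
p'(y) = 4y^3 - 24y^2 + 2y + 10


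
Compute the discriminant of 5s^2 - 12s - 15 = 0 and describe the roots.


D = b^2 - 4ac = (-12)^2 - 4(5)(-15) = 144 + 300 = 444
Since D > 0: two distinct irrational roots


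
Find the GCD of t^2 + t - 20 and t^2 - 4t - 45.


Factor each:
  t^2 + t - 20 = (t + 5)(t - 4)
  t^2 - 4t - 45 = (t + 5)(t - 9)
Common monic factor: t + 5


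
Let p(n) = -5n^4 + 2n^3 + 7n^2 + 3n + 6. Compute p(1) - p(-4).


p(1) = 13
p(-4) = -1302
p(1) - p(-4) = 13 + 1302 = 1315


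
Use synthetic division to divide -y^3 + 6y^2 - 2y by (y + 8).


Synthetic division with c = -8. Coefficients: -1, 6, -2, 0
Bring down -1.
  -1 * -8 = 8; 8 + 6 = 14
  14 * -8 = -112; -112 - 2 = -114
  -114 * -8 = 912; 912 + 0 = 912
Quotient: -y^2 + 14y - 114, Remainder: 912


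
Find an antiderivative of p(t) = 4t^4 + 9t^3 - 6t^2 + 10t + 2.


Reverse power rule on each term:
  ∫ 4t^4 dt = (4/5)t^5
  ∫ 9t^3 dt = (9/4)t^4
  ∫ -6t^2 dt = -2t^3
  ∫ 10t dt = 5t^2
  ∫ 2 dt = 2t
F(t) = (4/5)t^5 + (9/4)t^4 - 2t^3 + 5t^2 + 2t + C


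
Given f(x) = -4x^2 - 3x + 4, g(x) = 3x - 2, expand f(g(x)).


Substitute g(x) into f:
f(g(x)) = -4*(3x - 2)^2 + (-3)*(3x - 2) + 4
(3x - 2)^2 = 9x^2 - 12x + 4
Expand and combine: -36x^2 + 39x - 6


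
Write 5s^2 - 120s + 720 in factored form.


Roots satisfy r1 + r2 = -b/a = 24 and r1*r2 = c/a = 144.
So r1 = 12, r2 = 12.
5s^2 - 120s + 720 = 5(s - r1)(s - r2) = 5(s - 12)(s - 12)


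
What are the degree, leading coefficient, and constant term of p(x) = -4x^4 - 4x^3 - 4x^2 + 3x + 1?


Highest power of x is 4, with coefficient -4. Constant term is 1.
Degree = 4, leading coefficient = -4, constant term = 1


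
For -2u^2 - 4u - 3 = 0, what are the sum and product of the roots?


For au^2+bu+c=0: sum = -b/a, product = c/a.
a=-2, b=-4, c=-3
Sum = -(-4)/-2 = -2
Product = (-3)/-2 = 3/2


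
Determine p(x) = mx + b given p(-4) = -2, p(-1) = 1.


p(x) = mx + b. Using p(-4)=-2, p(-1)=1:
m = (-2 - 1)/(-4 + 1) = -3/-3 = 1
b = -2 - m*(-4) = -2 + 4 = 2
p(x) = x + 2


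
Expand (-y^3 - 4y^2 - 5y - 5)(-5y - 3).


Distribute each term of the first polynomial:
  (-y^3)(-5y - 3) = 5y^4 + 3y^3
  (-4y^2)(-5y - 3) = 20y^3 + 12y^2
  (-5y)(-5y - 3) = 25y^2 + 15y
  (-5)(-5y - 3) = 25y + 15
Sum: 5y^4 + 23y^3 + 37y^2 + 40y + 15


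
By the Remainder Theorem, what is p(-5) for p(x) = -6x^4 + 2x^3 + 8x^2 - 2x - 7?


By the Remainder Theorem, the remainder equals p(-5):
  -6*(-5)^4 = -3750
  2*(-5)^3 = -250
  8*(-5)^2 = 200
  -2*(-5)^1 = 10
  constant: -7
Sum: -3750 - 250 + 200 + 10 - 7 = -3797


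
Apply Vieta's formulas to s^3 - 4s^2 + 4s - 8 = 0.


Monic cubic s^3+bs^2+cs+d=0: sum=-b, pairwise sum=c, product=-d.
b=-4, c=4, d=-8
r1+r2+r3 = 4
r1r2+r1r3+r2r3 = 4
r1r2r3 = 8


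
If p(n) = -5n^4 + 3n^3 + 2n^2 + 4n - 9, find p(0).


Using direct substitution:
  -5 * (0)^4 = 0
  3 * (0)^3 = 0
  2 * (0)^2 = 0
  4 * (0)^1 = 0
  constant: -9
Sum = 0 + 0 + 0 + 0 - 9 = -9


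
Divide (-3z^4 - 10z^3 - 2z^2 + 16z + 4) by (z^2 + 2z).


(-3z^4 - 10z^3 - 2z^2 + 16z + 4) / (z^2 + 2z)
Step 1: -3z^2 * (z^2 + 2z) = -3z^4 - 6z^3; subtract.
Step 2: -4z * (z^2 + 2z) = -4z^3 - 8z^2; subtract.
Step 3: 6 * (z^2 + 2z) = 6z^2 + 12z; subtract.
Quotient: -3z^2 - 4z + 6, Remainder: 4z + 4


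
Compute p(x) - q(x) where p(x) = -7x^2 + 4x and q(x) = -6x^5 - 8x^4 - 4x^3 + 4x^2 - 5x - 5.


Distribute the minus sign:
  (-7x^2 + 4x)
- (-6x^5 - 8x^4 - 4x^3 + 4x^2 - 5x - 5)
Negate second polynomial: 6x^5 + 8x^4 + 4x^3 - 4x^2 + 5x + 5
Add: 6x^5 + 8x^4 + 4x^3 - 11x^2 + 9x + 5


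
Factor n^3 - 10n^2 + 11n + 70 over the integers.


Try integer roots (divisors of 70). n=5: p(5)=0.
Divide out (n - 5): quotient is n^2 - 5n - 14.
Factor the quadratic: (n - 7)(n + 2)
Result: (n - 5)(n - 7)(n + 2)


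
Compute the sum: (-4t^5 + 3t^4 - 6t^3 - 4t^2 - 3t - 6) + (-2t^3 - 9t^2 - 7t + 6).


Align terms by degree and add:
  -4t^5 + 3t^4 - 6t^3 - 4t^2 - 3t - 6
  -2t^3 - 9t^2 - 7t + 6
= -4t^5 + 3t^4 - 8t^3 - 13t^2 - 10t


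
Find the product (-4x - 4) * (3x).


Distribute each term of the first polynomial:
  (-4x)(3x) = -12x^2
  (-4)(3x) = -12x
Sum: -12x^2 - 12x


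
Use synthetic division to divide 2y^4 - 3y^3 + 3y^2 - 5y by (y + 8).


Synthetic division with c = -8. Coefficients: 2, -3, 3, -5, 0
Bring down 2.
  2 * -8 = -16; -16 - 3 = -19
  -19 * -8 = 152; 152 + 3 = 155
  155 * -8 = -1240; -1240 - 5 = -1245
  -1245 * -8 = 9960; 9960 + 0 = 9960
Quotient: 2y^3 - 19y^2 + 155y - 1245, Remainder: 9960


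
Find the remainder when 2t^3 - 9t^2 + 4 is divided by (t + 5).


By the Remainder Theorem, the remainder equals p(-5):
  2*(-5)^3 = -250
  -9*(-5)^2 = -225
  0*(-5)^1 = 0
  constant: 4
Sum: -250 - 225 + 0 + 4 = -471


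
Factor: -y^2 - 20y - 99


Roots satisfy r1 + r2 = -b/a = -20 and r1*r2 = c/a = 99.
So r1 = -11, r2 = -9.
-y^2 - 20y - 99 = -(y - r1)(y - r2) = -(y + 11)(y + 9)


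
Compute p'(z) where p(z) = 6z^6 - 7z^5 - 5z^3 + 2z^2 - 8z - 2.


Apply the power rule term by term:
  d/dz(6z^6) = 36z^5
  d/dz(-7z^5) = -35z^4
  d/dz(-5z^3) = -15z^2
  d/dz(2z^2) = 4z
  d/dz(-8z) = -8
  d/dz(-2) = 0
p'(z) = 36z^5 - 35z^4 - 15z^2 + 4z - 8


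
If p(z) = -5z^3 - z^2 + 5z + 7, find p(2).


Using direct substitution:
  -5 * (2)^3 = -40
  -1 * (2)^2 = -4
  5 * (2)^1 = 10
  constant: 7
Sum = -40 - 4 + 10 + 7 = -27


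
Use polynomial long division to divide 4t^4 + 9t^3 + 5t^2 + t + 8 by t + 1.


(4t^4 + 9t^3 + 5t^2 + t + 8) / (t + 1)
Step 1: 4t^3 * (t + 1) = 4t^4 + 4t^3; subtract.
Step 2: 5t^2 * (t + 1) = 5t^3 + 5t^2; subtract.
Step 3: 0 * (t + 1) = 0; subtract.
Step 4: 1 * (t + 1) = t + 1; subtract.
Quotient: 4t^3 + 5t^2 + 1, Remainder: 7


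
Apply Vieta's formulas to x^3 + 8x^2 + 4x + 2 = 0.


Monic cubic x^3+bx^2+cx+d=0: sum=-b, pairwise sum=c, product=-d.
b=8, c=4, d=2
r1+r2+r3 = -8
r1r2+r1r3+r2r3 = 4
r1r2r3 = -2


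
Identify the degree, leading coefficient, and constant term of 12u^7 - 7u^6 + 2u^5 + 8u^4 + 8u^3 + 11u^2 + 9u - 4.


Highest power of u is 7, with coefficient 12. Constant term is -4.
Degree = 7, leading coefficient = 12, constant term = -4


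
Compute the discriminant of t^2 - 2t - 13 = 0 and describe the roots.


D = b^2 - 4ac = (-2)^2 - 4(1)(-13) = 4 + 52 = 56
Since D > 0: two distinct irrational roots


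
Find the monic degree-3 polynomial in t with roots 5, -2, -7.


p(t) = (t - 5)(t + 2)(t + 7)
Expand: t^3 + 4t^2 - 31t - 70


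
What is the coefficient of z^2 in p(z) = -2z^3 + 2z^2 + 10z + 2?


Read off the coefficient of z^2: 2


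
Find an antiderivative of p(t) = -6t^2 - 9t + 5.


Reverse power rule on each term:
  ∫ -6t^2 dt = -2t^3
  ∫ -9t dt = -(9/2)t^2
  ∫ 5 dt = 5t
F(t) = -2t^3 - (9/2)t^2 + 5t + C


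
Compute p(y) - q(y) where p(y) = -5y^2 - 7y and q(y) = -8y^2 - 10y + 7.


Distribute the minus sign:
  (-5y^2 - 7y)
- (-8y^2 - 10y + 7)
Negate second polynomial: 8y^2 + 10y - 7
Add: 3y^2 + 3y - 7


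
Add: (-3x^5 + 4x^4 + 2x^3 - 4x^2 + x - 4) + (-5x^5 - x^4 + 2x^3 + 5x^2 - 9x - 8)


Align terms by degree and add:
  -3x^5 + 4x^4 + 2x^3 - 4x^2 + x - 4
  -5x^5 - x^4 + 2x^3 + 5x^2 - 9x - 8
= -8x^5 + 3x^4 + 4x^3 + x^2 - 8x - 12


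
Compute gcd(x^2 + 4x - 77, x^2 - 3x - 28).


Factor each:
  x^2 + 4x - 77 = (x - 7)(x + 11)
  x^2 - 3x - 28 = (x - 7)(x + 4)
Common monic factor: x - 7


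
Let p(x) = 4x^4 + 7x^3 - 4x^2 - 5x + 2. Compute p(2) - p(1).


p(2) = 96
p(1) = 4
p(2) - p(1) = 96 - 4 = 92


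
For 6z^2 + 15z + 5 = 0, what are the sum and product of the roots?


For az^2+bz+c=0: sum = -b/a, product = c/a.
a=6, b=15, c=5
Sum = -(15)/6 = -5/2
Product = (5)/6 = 5/6


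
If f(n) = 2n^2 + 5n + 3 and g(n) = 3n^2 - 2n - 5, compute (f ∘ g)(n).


Substitute g(n) into f:
f(g(n)) = 2*(3n^2 - 2n - 5)^2 + 5*(3n^2 - 2n - 5) + 3
(3n^2 - 2n - 5)^2 = 9n^4 - 12n^3 - 26n^2 + 20n + 25
Expand and combine: 18n^4 - 24n^3 - 37n^2 + 30n + 28


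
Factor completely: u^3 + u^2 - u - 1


Try integer roots (divisors of -1). u=1: p(1)=0.
Divide out (u - 1): quotient is u^2 + 2u + 1.
Factor the quadratic: (u + 1)(u + 1)
Result: (u - 1)(u + 1)(u + 1)


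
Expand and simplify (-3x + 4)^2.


Expand (-3x + 4)^2 by repeated multiplication:
= 9x^2 - 24x + 16


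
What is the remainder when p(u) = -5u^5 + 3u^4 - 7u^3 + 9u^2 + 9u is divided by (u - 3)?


By the Remainder Theorem, the remainder equals p(3):
  -5*(3)^5 = -1215
  3*(3)^4 = 243
  -7*(3)^3 = -189
  9*(3)^2 = 81
  9*(3)^1 = 27
  constant: 0
Sum: -1215 + 243 - 189 + 81 + 27 + 0 = -1053


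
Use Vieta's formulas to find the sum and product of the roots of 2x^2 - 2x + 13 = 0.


For ax^2+bx+c=0: sum = -b/a, product = c/a.
a=2, b=-2, c=13
Sum = -(-2)/2 = 1
Product = (13)/2 = 13/2


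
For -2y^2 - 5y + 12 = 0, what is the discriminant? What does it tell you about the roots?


D = b^2 - 4ac = (-5)^2 - 4(-2)(12) = 25 + 96 = 121
Since D > 0: two distinct rational roots


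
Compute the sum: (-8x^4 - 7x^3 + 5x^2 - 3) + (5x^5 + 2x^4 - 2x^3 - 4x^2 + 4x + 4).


Align terms by degree and add:
  -8x^4 - 7x^3 + 5x^2 - 3
+ 5x^5 + 2x^4 - 2x^3 - 4x^2 + 4x + 4
= 5x^5 - 6x^4 - 9x^3 + x^2 + 4x + 1


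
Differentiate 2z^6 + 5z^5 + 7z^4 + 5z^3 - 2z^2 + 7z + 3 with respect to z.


Apply the power rule term by term:
  d/dz(2z^6) = 12z^5
  d/dz(5z^5) = 25z^4
  d/dz(7z^4) = 28z^3
  d/dz(5z^3) = 15z^2
  d/dz(-2z^2) = -4z
  d/dz(7z) = 7
  d/dz(3) = 0
p'(z) = 12z^5 + 25z^4 + 28z^3 + 15z^2 - 4z + 7


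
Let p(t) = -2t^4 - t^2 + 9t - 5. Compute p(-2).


Using direct substitution:
  -2 * (-2)^4 = -32
  0 * (-2)^3 = 0
  -1 * (-2)^2 = -4
  9 * (-2)^1 = -18
  constant: -5
Sum = -32 + 0 - 4 - 18 - 5 = -59


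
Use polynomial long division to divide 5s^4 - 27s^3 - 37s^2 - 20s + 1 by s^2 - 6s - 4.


(5s^4 - 27s^3 - 37s^2 - 20s + 1) / (s^2 - 6s - 4)
Step 1: 5s^2 * (s^2 - 6s - 4) = 5s^4 - 30s^3 - 20s^2; subtract.
Step 2: 3s * (s^2 - 6s - 4) = 3s^3 - 18s^2 - 12s; subtract.
Step 3: 1 * (s^2 - 6s - 4) = s^2 - 6s - 4; subtract.
Quotient: 5s^2 + 3s + 1, Remainder: -2s + 5


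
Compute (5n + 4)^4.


Expand (5n + 4)^4 by repeated multiplication:
  (5n + 4)^2 = 25n^2 + 40n + 16
  (5n + 4)^3 = 125n^3 + 300n^2 + 240n + 64
= 625n^4 + 2000n^3 + 2400n^2 + 1280n + 256


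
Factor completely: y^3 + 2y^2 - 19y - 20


Try integer roots (divisors of -20). y=-5: p(-5)=0.
Divide out (y + 5): quotient is y^2 - 3y - 4.
Factor the quadratic: (y - 4)(y + 1)
Result: (y + 5)(y - 4)(y + 1)


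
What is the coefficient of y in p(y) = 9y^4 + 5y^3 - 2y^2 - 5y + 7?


Read off the coefficient of y: -5


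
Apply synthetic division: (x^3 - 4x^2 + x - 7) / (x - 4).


Synthetic division with c = 4. Coefficients: 1, -4, 1, -7
Bring down 1.
  1 * 4 = 4; 4 - 4 = 0
  0 * 4 = 0; 0 + 1 = 1
  1 * 4 = 4; 4 - 7 = -3
Quotient: x^2 + 1, Remainder: -3


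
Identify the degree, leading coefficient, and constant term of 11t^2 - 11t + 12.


Highest power of t is 2, with coefficient 11. Constant term is 12.
Degree = 2, leading coefficient = 11, constant term = 12


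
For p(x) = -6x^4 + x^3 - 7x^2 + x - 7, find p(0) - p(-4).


p(0) = -7
p(-4) = -1723
p(0) - p(-4) = -7 + 1723 = 1716


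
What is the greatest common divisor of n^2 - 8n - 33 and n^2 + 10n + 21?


Factor each:
  n^2 - 8n - 33 = (n + 3)(n - 11)
  n^2 + 10n + 21 = (n + 3)(n + 7)
Common monic factor: n + 3


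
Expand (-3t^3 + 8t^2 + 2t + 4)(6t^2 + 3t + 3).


Distribute each term of the first polynomial:
  (-3t^3)(6t^2 + 3t + 3) = -18t^5 - 9t^4 - 9t^3
  (8t^2)(6t^2 + 3t + 3) = 48t^4 + 24t^3 + 24t^2
  (2t)(6t^2 + 3t + 3) = 12t^3 + 6t^2 + 6t
  (4)(6t^2 + 3t + 3) = 24t^2 + 12t + 12
Sum: -18t^5 + 39t^4 + 27t^3 + 54t^2 + 18t + 12


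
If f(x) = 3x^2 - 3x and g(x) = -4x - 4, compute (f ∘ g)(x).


Substitute g(x) into f:
f(g(x)) = 3*(-4x - 4)^2 + (-3)*(-4x - 4)
(-4x - 4)^2 = 16x^2 + 32x + 16
Expand and combine: 48x^2 + 108x + 60


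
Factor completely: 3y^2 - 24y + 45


Roots satisfy r1 + r2 = -b/a = 8 and r1*r2 = c/a = 15.
So r1 = 3, r2 = 5.
3y^2 - 24y + 45 = 3(y - r1)(y - r2) = 3(y - 3)(y - 5)


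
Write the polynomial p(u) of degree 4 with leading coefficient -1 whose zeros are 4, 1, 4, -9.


p(u) = -(u - 4)(u - 1)(u - 4)(u + 9)
Expand: -u^4 + 57u^2 - 200u + 144


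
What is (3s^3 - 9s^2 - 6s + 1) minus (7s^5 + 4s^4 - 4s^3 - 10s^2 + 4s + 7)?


Distribute the minus sign:
  (3s^3 - 9s^2 - 6s + 1)
- (7s^5 + 4s^4 - 4s^3 - 10s^2 + 4s + 7)
Negate second polynomial: -7s^5 - 4s^4 + 4s^3 + 10s^2 - 4s - 7
Add: -7s^5 - 4s^4 + 7s^3 + s^2 - 10s - 6


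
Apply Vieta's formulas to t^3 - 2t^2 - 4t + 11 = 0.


Monic cubic t^3+bt^2+ct+d=0: sum=-b, pairwise sum=c, product=-d.
b=-2, c=-4, d=11
r1+r2+r3 = 2
r1r2+r1r3+r2r3 = -4
r1r2r3 = -11


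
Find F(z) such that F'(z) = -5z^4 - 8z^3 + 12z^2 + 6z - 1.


Reverse power rule on each term:
  ∫ -5z^4 dz = -z^5
  ∫ -8z^3 dz = -2z^4
  ∫ 12z^2 dz = 4z^3
  ∫ 6z dz = 3z^2
  ∫ -1 dz = -z
F(z) = -z^5 - 2z^4 + 4z^3 + 3z^2 - z + C


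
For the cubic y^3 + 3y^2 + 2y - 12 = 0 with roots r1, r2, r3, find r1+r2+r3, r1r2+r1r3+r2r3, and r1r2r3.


Monic cubic y^3+by^2+cy+d=0: sum=-b, pairwise sum=c, product=-d.
b=3, c=2, d=-12
r1+r2+r3 = -3
r1r2+r1r3+r2r3 = 2
r1r2r3 = 12


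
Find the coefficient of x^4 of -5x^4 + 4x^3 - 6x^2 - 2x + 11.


Read off the coefficient of x^4: -5


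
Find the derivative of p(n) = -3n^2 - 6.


Apply the power rule term by term:
  d/dn(-3n^2) = -6n
  d/dn(-6) = 0
p'(n) = -6n


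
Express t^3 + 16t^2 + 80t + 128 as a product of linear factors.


Try integer roots (divisors of 128). t=-4: p(-4)=0.
Divide out (t + 4): quotient is t^2 + 12t + 32.
Factor the quadratic: (t + 4)(t + 8)
Result: (t + 4)(t + 4)(t + 8)


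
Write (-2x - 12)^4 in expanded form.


Expand (-2x - 12)^4 by repeated multiplication:
  (-2x - 12)^2 = 4x^2 + 48x + 144
  (-2x - 12)^3 = -8x^3 - 144x^2 - 864x - 1728
= 16x^4 + 384x^3 + 3456x^2 + 13824x + 20736


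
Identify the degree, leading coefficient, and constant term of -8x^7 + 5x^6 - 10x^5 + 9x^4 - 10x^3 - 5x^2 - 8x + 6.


Highest power of x is 7, with coefficient -8. Constant term is 6.
Degree = 7, leading coefficient = -8, constant term = 6


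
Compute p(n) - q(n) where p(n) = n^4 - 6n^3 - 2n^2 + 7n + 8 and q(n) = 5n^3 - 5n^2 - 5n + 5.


Distribute the minus sign:
  (n^4 - 6n^3 - 2n^2 + 7n + 8)
- (5n^3 - 5n^2 - 5n + 5)
Negate second polynomial: -5n^3 + 5n^2 + 5n - 5
Add: n^4 - 11n^3 + 3n^2 + 12n + 3


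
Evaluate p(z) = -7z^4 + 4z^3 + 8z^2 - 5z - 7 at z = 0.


Using direct substitution:
  -7 * (0)^4 = 0
  4 * (0)^3 = 0
  8 * (0)^2 = 0
  -5 * (0)^1 = 0
  constant: -7
Sum = 0 + 0 + 0 + 0 - 7 = -7


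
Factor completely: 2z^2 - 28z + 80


Roots satisfy r1 + r2 = -b/a = 14 and r1*r2 = c/a = 40.
So r1 = 4, r2 = 10.
2z^2 - 28z + 80 = 2(z - r1)(z - r2) = 2(z - 4)(z - 10)


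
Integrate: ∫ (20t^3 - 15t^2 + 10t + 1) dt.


Reverse power rule on each term:
  ∫ 20t^3 dt = 5t^4
  ∫ -15t^2 dt = -5t^3
  ∫ 10t dt = 5t^2
  ∫ 1 dt = t
F(t) = 5t^4 - 5t^3 + 5t^2 + t + C


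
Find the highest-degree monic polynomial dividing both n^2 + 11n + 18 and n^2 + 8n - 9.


Factor each:
  n^2 + 11n + 18 = (n + 9)(n + 2)
  n^2 + 8n - 9 = (n + 9)(n - 1)
Common monic factor: n + 9


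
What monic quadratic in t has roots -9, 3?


p(t) = (t + 9)(t - 3)
Expand: t^2 + 6t - 27


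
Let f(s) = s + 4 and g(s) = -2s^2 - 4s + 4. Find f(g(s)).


Substitute g(s) into f:
f(g(s)) = 1*(-2s^2 - 4s + 4) + 4
Expand and combine: -2s^2 - 4s + 8


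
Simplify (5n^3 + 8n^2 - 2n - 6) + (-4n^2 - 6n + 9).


Align terms by degree and add:
  5n^3 + 8n^2 - 2n - 6
  -4n^2 - 6n + 9
= 5n^3 + 4n^2 - 8n + 3


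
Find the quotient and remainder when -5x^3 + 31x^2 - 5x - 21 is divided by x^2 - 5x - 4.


(-5x^3 + 31x^2 - 5x - 21) / (x^2 - 5x - 4)
Step 1: -5x * (x^2 - 5x - 4) = -5x^3 + 25x^2 + 20x; subtract.
Step 2: 6 * (x^2 - 5x - 4) = 6x^2 - 30x - 24; subtract.
Quotient: -5x + 6, Remainder: 5x + 3


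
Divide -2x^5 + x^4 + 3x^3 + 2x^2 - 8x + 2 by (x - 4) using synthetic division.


Synthetic division with c = 4. Coefficients: -2, 1, 3, 2, -8, 2
Bring down -2.
  -2 * 4 = -8; -8 + 1 = -7
  -7 * 4 = -28; -28 + 3 = -25
  -25 * 4 = -100; -100 + 2 = -98
  -98 * 4 = -392; -392 - 8 = -400
  -400 * 4 = -1600; -1600 + 2 = -1598
Quotient: -2x^4 - 7x^3 - 25x^2 - 98x - 400, Remainder: -1598


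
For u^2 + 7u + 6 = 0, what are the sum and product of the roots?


For au^2+bu+c=0: sum = -b/a, product = c/a.
a=1, b=7, c=6
Sum = -(7)/1 = -7
Product = (6)/1 = 6


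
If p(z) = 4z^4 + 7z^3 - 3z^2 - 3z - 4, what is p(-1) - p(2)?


p(-1) = -7
p(2) = 98
p(-1) - p(2) = -7 - 98 = -105


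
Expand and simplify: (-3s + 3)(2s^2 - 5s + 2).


Distribute each term of the first polynomial:
  (-3s)(2s^2 - 5s + 2) = -6s^3 + 15s^2 - 6s
  (3)(2s^2 - 5s + 2) = 6s^2 - 15s + 6
Sum: -6s^3 + 21s^2 - 21s + 6


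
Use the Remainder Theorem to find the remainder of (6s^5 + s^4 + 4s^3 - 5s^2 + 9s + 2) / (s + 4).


By the Remainder Theorem, the remainder equals p(-4):
  6*(-4)^5 = -6144
  1*(-4)^4 = 256
  4*(-4)^3 = -256
  -5*(-4)^2 = -80
  9*(-4)^1 = -36
  constant: 2
Sum: -6144 + 256 - 256 - 80 - 36 + 2 = -6258


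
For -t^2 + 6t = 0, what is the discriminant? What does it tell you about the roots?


D = b^2 - 4ac = (6)^2 - 4(-1)(0) = 36 = 36
Since D > 0: two distinct rational roots


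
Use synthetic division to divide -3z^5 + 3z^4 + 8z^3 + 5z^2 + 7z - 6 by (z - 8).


Synthetic division with c = 8. Coefficients: -3, 3, 8, 5, 7, -6
Bring down -3.
  -3 * 8 = -24; -24 + 3 = -21
  -21 * 8 = -168; -168 + 8 = -160
  -160 * 8 = -1280; -1280 + 5 = -1275
  -1275 * 8 = -10200; -10200 + 7 = -10193
  -10193 * 8 = -81544; -81544 - 6 = -81550
Quotient: -3z^4 - 21z^3 - 160z^2 - 1275z - 10193, Remainder: -81550


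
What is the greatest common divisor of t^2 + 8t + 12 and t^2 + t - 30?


Factor each:
  t^2 + 8t + 12 = (t + 6)(t + 2)
  t^2 + t - 30 = (t + 6)(t - 5)
Common monic factor: t + 6


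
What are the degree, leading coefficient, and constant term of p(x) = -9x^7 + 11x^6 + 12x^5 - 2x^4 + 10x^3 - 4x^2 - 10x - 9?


Highest power of x is 7, with coefficient -9. Constant term is -9.
Degree = 7, leading coefficient = -9, constant term = -9


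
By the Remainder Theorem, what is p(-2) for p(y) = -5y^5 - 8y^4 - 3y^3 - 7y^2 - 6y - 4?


By the Remainder Theorem, the remainder equals p(-2):
  -5*(-2)^5 = 160
  -8*(-2)^4 = -128
  -3*(-2)^3 = 24
  -7*(-2)^2 = -28
  -6*(-2)^1 = 12
  constant: -4
Sum: 160 - 128 + 24 - 28 + 12 - 4 = 36


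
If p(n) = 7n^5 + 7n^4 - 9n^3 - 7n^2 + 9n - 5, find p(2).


Using direct substitution:
  7 * (2)^5 = 224
  7 * (2)^4 = 112
  -9 * (2)^3 = -72
  -7 * (2)^2 = -28
  9 * (2)^1 = 18
  constant: -5
Sum = 224 + 112 - 72 - 28 + 18 - 5 = 249


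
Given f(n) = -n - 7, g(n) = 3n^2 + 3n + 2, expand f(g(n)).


Substitute g(n) into f:
f(g(n)) = -1*(3n^2 + 3n + 2) + (-7)
Expand and combine: -3n^2 - 3n - 9


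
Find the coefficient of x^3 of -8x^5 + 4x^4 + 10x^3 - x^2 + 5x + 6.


Read off the coefficient of x^3: 10


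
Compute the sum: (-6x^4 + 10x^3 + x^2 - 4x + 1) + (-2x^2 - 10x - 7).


Align terms by degree and add:
  -6x^4 + 10x^3 + x^2 - 4x + 1
  -2x^2 - 10x - 7
= -6x^4 + 10x^3 - x^2 - 14x - 6


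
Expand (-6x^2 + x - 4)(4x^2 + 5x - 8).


Distribute each term of the first polynomial:
  (-6x^2)(4x^2 + 5x - 8) = -24x^4 - 30x^3 + 48x^2
  (x)(4x^2 + 5x - 8) = 4x^3 + 5x^2 - 8x
  (-4)(4x^2 + 5x - 8) = -16x^2 - 20x + 32
Sum: -24x^4 - 26x^3 + 37x^2 - 28x + 32


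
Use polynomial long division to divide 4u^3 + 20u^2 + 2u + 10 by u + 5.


(4u^3 + 20u^2 + 2u + 10) / (u + 5)
Step 1: 4u^2 * (u + 5) = 4u^3 + 20u^2; subtract.
Step 2: 0 * (u + 5) = 0; subtract.
Step 3: 2 * (u + 5) = 2u + 10; subtract.
Quotient: 4u^2 + 2, Remainder: 0


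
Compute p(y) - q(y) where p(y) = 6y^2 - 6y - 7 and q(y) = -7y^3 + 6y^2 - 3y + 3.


Distribute the minus sign:
  (6y^2 - 6y - 7)
- (-7y^3 + 6y^2 - 3y + 3)
Negate second polynomial: 7y^3 - 6y^2 + 3y - 3
Add: 7y^3 - 3y - 10


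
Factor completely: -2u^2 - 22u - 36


Roots satisfy r1 + r2 = -b/a = -11 and r1*r2 = c/a = 18.
So r1 = -2, r2 = -9.
-2u^2 - 22u - 36 = -2(u - r1)(u - r2) = -2(u + 2)(u + 9)


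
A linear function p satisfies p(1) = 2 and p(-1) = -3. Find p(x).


p(x) = mx + b. Using p(1)=2, p(-1)=-3:
m = (2 + 3)/(1 + 1) = 5/2 = 5/2
b = 2 - m*(1) = 2 - 5/2 = -1/2
p(x) = (5/2)x - (1/2)


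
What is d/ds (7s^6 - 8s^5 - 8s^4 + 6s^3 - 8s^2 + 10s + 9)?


Apply the power rule term by term:
  d/ds(7s^6) = 42s^5
  d/ds(-8s^5) = -40s^4
  d/ds(-8s^4) = -32s^3
  d/ds(6s^3) = 18s^2
  d/ds(-8s^2) = -16s
  d/ds(10s) = 10
  d/ds(9) = 0
p'(s) = 42s^5 - 40s^4 - 32s^3 + 18s^2 - 16s + 10


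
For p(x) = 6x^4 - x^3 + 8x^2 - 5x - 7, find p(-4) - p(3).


p(-4) = 1741
p(3) = 509
p(-4) - p(3) = 1741 - 509 = 1232


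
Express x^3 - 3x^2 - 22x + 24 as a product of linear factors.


Try integer roots (divisors of 24). x=-4: p(-4)=0.
Divide out (x + 4): quotient is x^2 - 7x + 6.
Factor the quadratic: (x - 1)(x - 6)
Result: (x + 4)(x - 1)(x - 6)


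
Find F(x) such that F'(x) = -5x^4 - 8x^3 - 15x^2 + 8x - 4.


Reverse power rule on each term:
  ∫ -5x^4 dx = -x^5
  ∫ -8x^3 dx = -2x^4
  ∫ -15x^2 dx = -5x^3
  ∫ 8x dx = 4x^2
  ∫ -4 dx = -4x
F(x) = -x^5 - 2x^4 - 5x^3 + 4x^2 - 4x + C


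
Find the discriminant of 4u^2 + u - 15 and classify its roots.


D = b^2 - 4ac = (1)^2 - 4(4)(-15) = 1 + 240 = 241
Since D > 0: two distinct irrational roots


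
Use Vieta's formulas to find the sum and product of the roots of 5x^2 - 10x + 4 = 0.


For ax^2+bx+c=0: sum = -b/a, product = c/a.
a=5, b=-10, c=4
Sum = -(-10)/5 = 2
Product = (4)/5 = 4/5


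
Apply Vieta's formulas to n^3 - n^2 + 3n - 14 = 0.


Monic cubic n^3+bn^2+cn+d=0: sum=-b, pairwise sum=c, product=-d.
b=-1, c=3, d=-14
r1+r2+r3 = 1
r1r2+r1r3+r2r3 = 3
r1r2r3 = 14


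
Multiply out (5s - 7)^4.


Expand (5s - 7)^4 by repeated multiplication:
  (5s - 7)^2 = 25s^2 - 70s + 49
  (5s - 7)^3 = 125s^3 - 525s^2 + 735s - 343
= 625s^4 - 3500s^3 + 7350s^2 - 6860s + 2401


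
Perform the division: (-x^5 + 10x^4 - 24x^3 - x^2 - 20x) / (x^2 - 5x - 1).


(-x^5 + 10x^4 - 24x^3 - x^2 - 20x) / (x^2 - 5x - 1)
Step 1: -x^3 * (x^2 - 5x - 1) = -x^5 + 5x^4 + x^3; subtract.
Step 2: 5x^2 * (x^2 - 5x - 1) = 5x^4 - 25x^3 - 5x^2; subtract.
Step 3: 0 * (x^2 - 5x - 1) = 0; subtract.
Step 4: 4 * (x^2 - 5x - 1) = 4x^2 - 20x - 4; subtract.
Quotient: -x^3 + 5x^2 + 4, Remainder: 4


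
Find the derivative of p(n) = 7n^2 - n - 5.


Apply the power rule term by term:
  d/dn(7n^2) = 14n
  d/dn(-n) = -1
  d/dn(-5) = 0
p'(n) = 14n - 1


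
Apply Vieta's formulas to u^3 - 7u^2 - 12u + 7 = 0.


Monic cubic u^3+bu^2+cu+d=0: sum=-b, pairwise sum=c, product=-d.
b=-7, c=-12, d=7
r1+r2+r3 = 7
r1r2+r1r3+r2r3 = -12
r1r2r3 = -7


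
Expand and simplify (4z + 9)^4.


Expand (4z + 9)^4 by repeated multiplication:
  (4z + 9)^2 = 16z^2 + 72z + 81
  (4z + 9)^3 = 64z^3 + 432z^2 + 972z + 729
= 256z^4 + 2304z^3 + 7776z^2 + 11664z + 6561


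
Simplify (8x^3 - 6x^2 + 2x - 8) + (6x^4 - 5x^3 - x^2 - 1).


Align terms by degree and add:
  8x^3 - 6x^2 + 2x - 8
+ 6x^4 - 5x^3 - x^2 - 1
= 6x^4 + 3x^3 - 7x^2 + 2x - 9


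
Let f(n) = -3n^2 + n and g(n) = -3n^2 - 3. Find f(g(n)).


Substitute g(n) into f:
f(g(n)) = -3*(-3n^2 - 3)^2 + 1*(-3n^2 - 3)
(-3n^2 - 3)^2 = 9n^4 + 18n^2 + 9
Expand and combine: -27n^4 - 57n^2 - 30


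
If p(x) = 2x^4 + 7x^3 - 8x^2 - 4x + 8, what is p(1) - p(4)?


p(1) = 5
p(4) = 824
p(1) - p(4) = 5 - 824 = -819


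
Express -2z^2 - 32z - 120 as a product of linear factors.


Roots satisfy r1 + r2 = -b/a = -16 and r1*r2 = c/a = 60.
So r1 = -6, r2 = -10.
-2z^2 - 32z - 120 = -2(z - r1)(z - r2) = -2(z + 6)(z + 10)


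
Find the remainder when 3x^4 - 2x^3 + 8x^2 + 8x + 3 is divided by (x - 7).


By the Remainder Theorem, the remainder equals p(7):
  3*(7)^4 = 7203
  -2*(7)^3 = -686
  8*(7)^2 = 392
  8*(7)^1 = 56
  constant: 3
Sum: 7203 - 686 + 392 + 56 + 3 = 6968


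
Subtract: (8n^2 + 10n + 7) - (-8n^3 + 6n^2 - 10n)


Distribute the minus sign:
  (8n^2 + 10n + 7)
- (-8n^3 + 6n^2 - 10n)
Negate second polynomial: 8n^3 - 6n^2 + 10n
Add: 8n^3 + 2n^2 + 20n + 7
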